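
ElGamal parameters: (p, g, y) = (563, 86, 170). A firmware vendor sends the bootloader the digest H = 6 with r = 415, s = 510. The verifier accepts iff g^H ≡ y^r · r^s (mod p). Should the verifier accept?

accept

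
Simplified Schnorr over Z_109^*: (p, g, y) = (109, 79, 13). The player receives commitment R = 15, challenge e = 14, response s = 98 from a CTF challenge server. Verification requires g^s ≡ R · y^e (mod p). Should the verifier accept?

accept

g^s mod p:
Squares mod 109: 79^1≡79, 79^2≡28, 79^4≡21, 79^8≡5, 79^16≡25, 79^32≡80, 79^64≡78
98 = 64 + 32 + 2, so 79^98 ≡ 78·80·28 ≡ 102 (mod 109)
R · y^e mod p:
Squares mod 109: 13^1≡13, 13^2≡60, 13^4≡3, 13^8≡9
14 = 8 + 4 + 2, so 13^14 ≡ 9·3·60 ≡ 94 (mod 109)
15·94 = 1410 ≡ 102 (mod 109)
102 ≡ 102 (mod 109); signature holds.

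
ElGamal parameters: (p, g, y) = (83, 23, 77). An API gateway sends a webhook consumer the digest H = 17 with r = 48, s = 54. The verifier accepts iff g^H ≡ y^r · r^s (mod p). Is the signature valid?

Left side g^H mod p:
23^2 = 529 ≡ 31
23^4 ≡ 31^2 = 961 ≡ 48
23^8 ≡ 48^2 = 2304 ≡ 63
23^16 ≡ 63^2 = 3969 ≡ 68
17 = 16 + 1, so 23^17 ≡ 68·23 ≡ 70 (mod 83)
Right side y^r · r^s mod p:
77^2 = 5929 ≡ 36
77^4 ≡ 36^2 = 1296 ≡ 51
77^8 ≡ 51^2 = 2601 ≡ 28
77^16 ≡ 28^2 = 784 ≡ 37
77^32 ≡ 37^2 = 1369 ≡ 41
48 = 32 + 16, so 77^48 ≡ 41·37 ≡ 23 (mod 83)
48^2 = 2304 ≡ 63
48^4 ≡ 63^2 = 3969 ≡ 68
48^8 ≡ 68^2 = 4624 ≡ 59
48^16 ≡ 59^2 = 3481 ≡ 78
48^32 ≡ 78^2 = 6084 ≡ 25
54 = 32 + 16 + 4 + 2, so 48^54 ≡ 25·78·68·63 ≡ 16 (mod 83)
23·16 = 368 ≡ 36 (mod 83)
70 ≠ 36, so verification fails.

invalid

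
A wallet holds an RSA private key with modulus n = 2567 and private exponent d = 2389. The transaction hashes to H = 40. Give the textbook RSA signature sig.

772

H^2 ≡ 40^2 = 1600
H^4 ≡ 1600^2 = 2560000 ≡ 701
H^8 ≡ 701^2 = 491401 ≡ 1104
H^16 ≡ 1104^2 = 1218816 ≡ 2058
H^32 ≡ 2058^2 = 4235364 ≡ 2381
H^64 ≡ 2381^2 = 5669161 ≡ 1225
H^128 ≡ 1225^2 = 1500625 ≡ 1497
H^256 ≡ 1497^2 = 2241009 ≡ 18
H^512 ≡ 18^2 = 324
H^1024 ≡ 324^2 = 104976 ≡ 2296
H^2048 ≡ 2296^2 = 5271616 ≡ 1565
2389 = 2048 + 256 + 64 + 16 + 4 + 1, so H^2389 ≡ 1565·18·1225·2058·701·40 ≡ 772 (mod 2567)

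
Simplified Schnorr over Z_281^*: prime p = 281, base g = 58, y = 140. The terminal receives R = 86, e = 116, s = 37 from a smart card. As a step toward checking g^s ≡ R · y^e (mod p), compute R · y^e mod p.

273

140^2 = 19600 ≡ 211
140^4 ≡ 211^2 = 44521 ≡ 123
140^8 ≡ 123^2 = 15129 ≡ 236
140^16 ≡ 236^2 = 55696 ≡ 58
140^32 ≡ 58^2 = 3364 ≡ 273
140^64 ≡ 273^2 = 74529 ≡ 64
116 = 64 + 32 + 16 + 4, so 140^116 ≡ 64·273·58·123 ≡ 111 (mod 281)
R · y^e ≡ 86·111 = 9546 ≡ 273 (mod 281)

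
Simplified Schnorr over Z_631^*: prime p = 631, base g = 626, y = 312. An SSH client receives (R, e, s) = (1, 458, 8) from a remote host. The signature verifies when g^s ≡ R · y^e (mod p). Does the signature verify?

g^s mod p:
626^2 = 391876 ≡ 25
626^4 ≡ 25^2 = 625
626^8 ≡ 625^2 = 390625 ≡ 36
R · y^e mod p:
312^2 = 97344 ≡ 170
312^4 ≡ 170^2 = 28900 ≡ 505
312^8 ≡ 505^2 = 255025 ≡ 101
312^16 ≡ 101^2 = 10201 ≡ 105
312^32 ≡ 105^2 = 11025 ≡ 298
312^64 ≡ 298^2 = 88804 ≡ 464
312^128 ≡ 464^2 = 215296 ≡ 125
312^256 ≡ 125^2 = 15625 ≡ 481
458 = 256 + 128 + 64 + 8 + 2, so 312^458 ≡ 481·125·464·101·170 ≡ 36 (mod 631)
1·36 = 36 ≡ 36 (mod 631)
36 ≡ 36 (mod 631); signature holds.

verifies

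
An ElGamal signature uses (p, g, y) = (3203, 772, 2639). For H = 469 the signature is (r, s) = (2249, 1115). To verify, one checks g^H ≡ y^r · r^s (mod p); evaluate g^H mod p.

772^2 = 595984 ≡ 226
772^4 ≡ 226^2 = 51076 ≡ 3031
772^8 ≡ 3031^2 = 9186961 ≡ 757
772^16 ≡ 757^2 = 573049 ≡ 2915
772^32 ≡ 2915^2 = 8497225 ≡ 2869
772^64 ≡ 2869^2 = 8231161 ≡ 2654
772^128 ≡ 2654^2 = 7043716 ≡ 319
772^256 ≡ 319^2 = 101761 ≡ 2468
469 = 256 + 128 + 64 + 16 + 4 + 1, so 772^469 ≡ 2468·319·2654·2915·3031·772 ≡ 1744 (mod 3203)

1744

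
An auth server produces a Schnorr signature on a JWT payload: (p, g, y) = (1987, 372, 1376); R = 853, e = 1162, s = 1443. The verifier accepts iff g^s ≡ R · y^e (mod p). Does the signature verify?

does not verify

g^s mod p:
372^1443 mod 1987 = 477
R · y^e mod p:
1376^1162 mod 1987 = 1128
853·1128 = 962184 ≡ 476 (mod 1987)
477 ≠ 476; the check fails.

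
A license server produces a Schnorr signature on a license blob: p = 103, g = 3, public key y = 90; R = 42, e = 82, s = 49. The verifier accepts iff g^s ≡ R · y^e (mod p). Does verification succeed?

g^s mod p:
3^2 = 9
3^4 ≡ 9^2 = 81
3^8 ≡ 81^2 = 6561 ≡ 72
3^16 ≡ 72^2 = 5184 ≡ 34
3^32 ≡ 34^2 = 1156 ≡ 23
49 = 32 + 16 + 1, so 3^49 ≡ 23·34·3 ≡ 80 (mod 103)
R · y^e mod p:
90^2 = 8100 ≡ 66
90^4 ≡ 66^2 = 4356 ≡ 30
90^8 ≡ 30^2 = 900 ≡ 76
90^16 ≡ 76^2 = 5776 ≡ 8
90^32 ≡ 8^2 = 64
90^64 ≡ 64^2 = 4096 ≡ 79
82 = 64 + 16 + 2, so 90^82 ≡ 79·8·66 ≡ 100 (mod 103)
42·100 = 4200 ≡ 80 (mod 103)
80 ≡ 80 (mod 103); signature holds.

passes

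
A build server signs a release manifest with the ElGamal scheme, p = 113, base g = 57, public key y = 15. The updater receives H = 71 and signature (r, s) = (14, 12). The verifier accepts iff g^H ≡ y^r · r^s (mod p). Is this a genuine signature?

Left side g^H mod p:
57^2 = 3249 ≡ 85
57^4 ≡ 85^2 = 7225 ≡ 106
57^8 ≡ 106^2 = 11236 ≡ 49
57^16 ≡ 49^2 = 2401 ≡ 28
57^32 ≡ 28^2 = 784 ≡ 106
57^64 ≡ 106^2 = 11236 ≡ 49
71 = 64 + 4 + 2 + 1, so 57^71 ≡ 49·106·85·57 ≡ 56 (mod 113)
Right side y^r · r^s mod p:
15^2 = 225 ≡ 112
15^4 ≡ 112^2 = 12544 ≡ 1
15^8 ≡ 1^2 = 1
14 = 8 + 4 + 2, so 15^14 ≡ 1·1·112 ≡ 112 (mod 113)
14^2 = 196 ≡ 83
14^4 ≡ 83^2 = 6889 ≡ 109
14^8 ≡ 109^2 = 11881 ≡ 16
12 = 8 + 4, so 14^12 ≡ 16·109 ≡ 49 (mod 113)
112·49 = 5488 ≡ 64 (mod 113)
56 ≠ 64, so verification fails.

forged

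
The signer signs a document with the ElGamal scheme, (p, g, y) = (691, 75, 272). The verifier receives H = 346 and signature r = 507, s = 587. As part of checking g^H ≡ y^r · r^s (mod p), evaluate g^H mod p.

616

75^2 = 5625 ≡ 97
75^4 ≡ 97^2 = 9409 ≡ 426
75^8 ≡ 426^2 = 181476 ≡ 434
75^16 ≡ 434^2 = 188356 ≡ 404
75^32 ≡ 404^2 = 163216 ≡ 140
75^64 ≡ 140^2 = 19600 ≡ 252
75^128 ≡ 252^2 = 63504 ≡ 623
75^256 ≡ 623^2 = 388129 ≡ 478
346 = 256 + 64 + 16 + 8 + 2, so 75^346 ≡ 478·252·404·434·97 ≡ 616 (mod 691)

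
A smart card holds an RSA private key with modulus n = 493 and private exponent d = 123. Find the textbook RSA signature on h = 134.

h^123 mod 493 = 77

77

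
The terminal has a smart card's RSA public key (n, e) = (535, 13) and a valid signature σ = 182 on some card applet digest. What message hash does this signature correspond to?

σ^2 ≡ 182^2 = 33124 ≡ 489
σ^4 ≡ 489^2 = 239121 ≡ 511
σ^8 ≡ 511^2 = 261121 ≡ 41
13 = 8 + 4 + 1, so σ^13 ≡ 41·511·182 ≡ 137 (mod 535)

137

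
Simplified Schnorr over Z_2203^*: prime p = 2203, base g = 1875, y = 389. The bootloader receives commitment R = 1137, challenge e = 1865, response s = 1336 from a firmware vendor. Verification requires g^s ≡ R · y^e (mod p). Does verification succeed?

fails

g^s mod p:
1875^2 = 3515625 ≡ 1840
1875^4 ≡ 1840^2 = 3385600 ≡ 1792
1875^8 ≡ 1792^2 = 3211264 ≡ 1493
1875^16 ≡ 1493^2 = 2229049 ≡ 1816
1875^32 ≡ 1816^2 = 3297856 ≡ 2168
1875^64 ≡ 2168^2 = 4700224 ≡ 1225
1875^128 ≡ 1225^2 = 1500625 ≡ 382
1875^256 ≡ 382^2 = 145924 ≡ 526
1875^512 ≡ 526^2 = 276676 ≡ 1301
1875^1024 ≡ 1301^2 = 1692601 ≡ 697
1336 = 1024 + 256 + 32 + 16 + 8, so 1875^1336 ≡ 697·526·2168·1816·1493 ≡ 857 (mod 2203)
R · y^e mod p:
389^2 = 151321 ≡ 1517
389^4 ≡ 1517^2 = 2301289 ≡ 1357
389^8 ≡ 1357^2 = 1841449 ≡ 1944
389^16 ≡ 1944^2 = 3779136 ≡ 991
389^32 ≡ 991^2 = 982081 ≡ 1746
389^64 ≡ 1746^2 = 3048516 ≡ 1767
389^128 ≡ 1767^2 = 3122289 ≡ 638
389^256 ≡ 638^2 = 407044 ≡ 1692
389^512 ≡ 1692^2 = 2862864 ≡ 1167
389^1024 ≡ 1167^2 = 1361889 ≡ 435
1865 = 1024 + 512 + 256 + 64 + 8 + 1, so 389^1865 ≡ 435·1167·1692·1767·1944·389 ≡ 131 (mod 2203)
1137·131 = 148947 ≡ 1346 (mod 2203)
857 ≠ 1346; the check fails.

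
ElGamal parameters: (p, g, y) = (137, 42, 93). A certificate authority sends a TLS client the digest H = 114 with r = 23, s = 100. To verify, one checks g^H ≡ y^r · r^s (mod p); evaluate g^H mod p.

68

42^2 = 1764 ≡ 120
42^4 ≡ 120^2 = 14400 ≡ 15
42^8 ≡ 15^2 = 225 ≡ 88
42^16 ≡ 88^2 = 7744 ≡ 72
42^32 ≡ 72^2 = 5184 ≡ 115
42^64 ≡ 115^2 = 13225 ≡ 73
114 = 64 + 32 + 16 + 2, so 42^114 ≡ 73·115·72·120 ≡ 68 (mod 137)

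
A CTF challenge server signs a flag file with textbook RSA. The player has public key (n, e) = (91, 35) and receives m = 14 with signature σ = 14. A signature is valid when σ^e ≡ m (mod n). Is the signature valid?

valid

Squares mod 91: σ^1≡14, σ^2≡14, σ^4≡14, σ^8≡14, σ^16≡14, σ^32≡14
35 = 32 + 2 + 1, so σ^35 ≡ 14·14·14 ≡ 14 (mod 91)
14 = m, so the signature checks out.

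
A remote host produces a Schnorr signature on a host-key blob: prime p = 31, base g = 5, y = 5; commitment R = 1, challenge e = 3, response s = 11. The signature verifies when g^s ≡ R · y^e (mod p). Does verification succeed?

g^s mod p:
5^11 mod 31 = 25
R · y^e mod p:
5^3 mod 31 = 1
1·1 = 1 ≡ 1 (mod 31)
25 ≠ 1; the check fails.

fails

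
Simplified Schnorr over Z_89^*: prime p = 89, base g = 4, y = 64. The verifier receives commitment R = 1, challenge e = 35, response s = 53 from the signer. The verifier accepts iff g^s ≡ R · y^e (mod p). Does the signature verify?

does not verify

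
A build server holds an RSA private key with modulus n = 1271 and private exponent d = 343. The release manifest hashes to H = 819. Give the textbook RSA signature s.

1065

H^2 ≡ 819^2 = 670761 ≡ 944
H^4 ≡ 944^2 = 891136 ≡ 165
H^8 ≡ 165^2 = 27225 ≡ 534
H^16 ≡ 534^2 = 285156 ≡ 452
H^32 ≡ 452^2 = 204304 ≡ 944
H^64 ≡ 944^2 = 891136 ≡ 165
H^128 ≡ 165^2 = 27225 ≡ 534
H^256 ≡ 534^2 = 285156 ≡ 452
343 = 256 + 64 + 16 + 4 + 2 + 1, so H^343 ≡ 452·165·452·165·944·819 ≡ 1065 (mod 1271)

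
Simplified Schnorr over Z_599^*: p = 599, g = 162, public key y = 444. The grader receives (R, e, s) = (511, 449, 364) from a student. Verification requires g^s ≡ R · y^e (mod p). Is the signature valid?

invalid

g^s mod p:
162^2 = 26244 ≡ 487
162^4 ≡ 487^2 = 237169 ≡ 564
162^8 ≡ 564^2 = 318096 ≡ 27
162^16 ≡ 27^2 = 729 ≡ 130
162^32 ≡ 130^2 = 16900 ≡ 128
162^64 ≡ 128^2 = 16384 ≡ 211
162^128 ≡ 211^2 = 44521 ≡ 195
162^256 ≡ 195^2 = 38025 ≡ 288
364 = 256 + 64 + 32 + 8 + 4, so 162^364 ≡ 288·211·128·27·564 ≡ 39 (mod 599)
R · y^e mod p:
444^2 = 197136 ≡ 65
444^4 ≡ 65^2 = 4225 ≡ 32
444^8 ≡ 32^2 = 1024 ≡ 425
444^16 ≡ 425^2 = 180625 ≡ 326
444^32 ≡ 326^2 = 106276 ≡ 253
444^64 ≡ 253^2 = 64009 ≡ 515
444^128 ≡ 515^2 = 265225 ≡ 467
444^256 ≡ 467^2 = 218089 ≡ 53
449 = 256 + 128 + 64 + 1, so 444^449 ≡ 53·467·515·444 ≡ 213 (mod 599)
511·213 = 108843 ≡ 424 (mod 599)
39 ≠ 424; the check fails.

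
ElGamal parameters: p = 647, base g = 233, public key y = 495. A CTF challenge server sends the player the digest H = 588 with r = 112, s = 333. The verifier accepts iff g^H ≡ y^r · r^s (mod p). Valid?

no

Left side g^H mod p:
233^2 = 54289 ≡ 588
233^4 ≡ 588^2 = 345744 ≡ 246
233^8 ≡ 246^2 = 60516 ≡ 345
233^16 ≡ 345^2 = 119025 ≡ 624
233^32 ≡ 624^2 = 389376 ≡ 529
233^64 ≡ 529^2 = 279841 ≡ 337
233^128 ≡ 337^2 = 113569 ≡ 344
233^256 ≡ 344^2 = 118336 ≡ 582
233^512 ≡ 582^2 = 338724 ≡ 343
588 = 512 + 64 + 8 + 4, so 233^588 ≡ 343·337·345·246 ≡ 147 (mod 647)
Right side y^r · r^s mod p:
495^2 = 245025 ≡ 459
495^4 ≡ 459^2 = 210681 ≡ 406
495^8 ≡ 406^2 = 164836 ≡ 498
495^16 ≡ 498^2 = 248004 ≡ 203
495^32 ≡ 203^2 = 41209 ≡ 448
495^64 ≡ 448^2 = 200704 ≡ 134
112 = 64 + 32 + 16, so 495^112 ≡ 134·448·203 ≡ 251 (mod 647)
112^2 = 12544 ≡ 251
112^4 ≡ 251^2 = 63001 ≡ 242
112^8 ≡ 242^2 = 58564 ≡ 334
112^16 ≡ 334^2 = 111556 ≡ 272
112^32 ≡ 272^2 = 73984 ≡ 226
112^64 ≡ 226^2 = 51076 ≡ 610
112^128 ≡ 610^2 = 372100 ≡ 75
112^256 ≡ 75^2 = 5625 ≡ 449
333 = 256 + 64 + 8 + 4 + 1, so 112^333 ≡ 449·610·334·242·112 ≡ 371 (mod 647)
251·371 = 93121 ≡ 600 (mod 647)
147 ≠ 600, so verification fails.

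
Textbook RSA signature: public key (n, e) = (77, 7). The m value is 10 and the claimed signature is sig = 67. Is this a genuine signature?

forged

sig^7 mod 77 = 67
The recovered value 67 does not match the digest 10.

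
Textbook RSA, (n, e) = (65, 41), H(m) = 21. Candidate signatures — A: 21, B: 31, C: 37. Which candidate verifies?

Candidate A: 21^41 mod 65 = 21
  → matches H(m) = 21
Candidate B: 31^41 mod 65 = 31
Candidate C: 37^41 mod 65 = 7

A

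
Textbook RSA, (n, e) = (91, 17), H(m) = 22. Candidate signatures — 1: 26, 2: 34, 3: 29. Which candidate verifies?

Candidate 1: 26^17 mod 91 = 52
Candidate 2: 34^17 mod 91 = 34
Candidate 3: 29^17 mod 91 = 22
  → matches H(m) = 22

3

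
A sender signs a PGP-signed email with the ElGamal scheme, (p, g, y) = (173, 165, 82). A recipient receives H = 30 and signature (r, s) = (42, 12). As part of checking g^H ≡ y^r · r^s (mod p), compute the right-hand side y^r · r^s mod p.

Squares mod 173: 82^1≡82, 82^2≡150, 82^4≡10, 82^8≡100, 82^16≡139, 82^32≡118
42 = 32 + 8 + 2, so 82^42 ≡ 118·100·150 ≡ 37 (mod 173)
Squares mod 173: 42^1≡42, 42^2≡34, 42^4≡118, 42^8≡84
12 = 8 + 4, so 42^12 ≡ 84·118 ≡ 51 (mod 173)
y^r · r^s ≡ 37·51 = 1887 ≡ 157 (mod 173)

157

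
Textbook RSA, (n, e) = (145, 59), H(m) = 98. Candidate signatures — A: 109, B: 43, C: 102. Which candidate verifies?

C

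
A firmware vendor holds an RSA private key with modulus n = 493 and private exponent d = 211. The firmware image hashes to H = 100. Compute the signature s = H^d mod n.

332

Squares mod 493: H^1≡100, H^2≡140, H^4≡373, H^8≡103, H^16≡256, H^32≡460, H^64≡103, H^128≡256
211 = 128 + 64 + 16 + 2 + 1, so H^211 ≡ 256·103·256·140·100 ≡ 332 (mod 493)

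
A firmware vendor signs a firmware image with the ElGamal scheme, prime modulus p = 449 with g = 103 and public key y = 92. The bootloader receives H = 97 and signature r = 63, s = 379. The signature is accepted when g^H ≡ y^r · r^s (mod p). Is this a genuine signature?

forged

Left side g^H mod p:
Squares mod 449: 103^1≡103, 103^2≡282, 103^4≡51, 103^8≡356, 103^16≡118, 103^32≡5, 103^64≡25
97 = 64 + 32 + 1, so 103^97 ≡ 25·5·103 ≡ 303 (mod 449)
Right side y^r · r^s mod p:
Squares mod 449: 92^1≡92, 92^2≡382, 92^4≡448, 92^8≡1, 92^16≡1, 92^32≡1
63 = 32 + 16 + 8 + 4 + 2 + 1, so 92^63 ≡ 1·1·1·448·382·92 ≡ 327 (mod 449)
Squares mod 449: 63^1≡63, 63^2≡377, 63^4≡245, 63^8≡308, 63^16≡125, 63^32≡359, 63^64≡18, 63^128≡324, 63^256≡359
379 = 256 + 64 + 32 + 16 + 8 + 2 + 1, so 63^379 ≡ 359·18·359·125·308·377·63 ≡ 40 (mod 449)
327·40 = 13080 ≡ 59 (mod 449)
303 ≠ 59, so verification fails.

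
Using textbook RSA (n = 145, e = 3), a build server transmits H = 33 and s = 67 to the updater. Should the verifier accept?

s^3 mod 145 = 33
33 = H, so the signature checks out.

accept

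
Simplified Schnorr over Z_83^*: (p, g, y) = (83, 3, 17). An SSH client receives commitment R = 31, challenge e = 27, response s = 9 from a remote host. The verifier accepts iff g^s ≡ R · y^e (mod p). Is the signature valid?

valid

g^s mod p:
Squares mod 83: 3^1≡3, 3^2≡9, 3^4≡81, 3^8≡4
9 = 8 + 1, so 3^9 ≡ 4·3 ≡ 12 (mod 83)
R · y^e mod p:
Squares mod 83: 17^1≡17, 17^2≡40, 17^4≡23, 17^8≡31, 17^16≡48
27 = 16 + 8 + 2 + 1, so 17^27 ≡ 48·31·40·17 ≡ 70 (mod 83)
31·70 = 2170 ≡ 12 (mod 83)
12 ≡ 12 (mod 83); signature holds.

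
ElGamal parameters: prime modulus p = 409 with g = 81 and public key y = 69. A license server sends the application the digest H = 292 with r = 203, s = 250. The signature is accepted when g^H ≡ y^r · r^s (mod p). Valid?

no

Left side g^H mod p:
81^2 = 6561 ≡ 17
81^4 ≡ 17^2 = 289
81^8 ≡ 289^2 = 83521 ≡ 85
81^16 ≡ 85^2 = 7225 ≡ 272
81^32 ≡ 272^2 = 73984 ≡ 364
81^64 ≡ 364^2 = 132496 ≡ 389
81^128 ≡ 389^2 = 151321 ≡ 400
81^256 ≡ 400^2 = 160000 ≡ 81
292 = 256 + 32 + 4, so 81^292 ≡ 81·364·289 ≡ 179 (mod 409)
Right side y^r · r^s mod p:
69^2 = 4761 ≡ 262
69^4 ≡ 262^2 = 68644 ≡ 341
69^8 ≡ 341^2 = 116281 ≡ 125
69^16 ≡ 125^2 = 15625 ≡ 83
69^32 ≡ 83^2 = 6889 ≡ 345
69^64 ≡ 345^2 = 119025 ≡ 6
69^128 ≡ 6^2 = 36
203 = 128 + 64 + 8 + 2 + 1, so 69^203 ≡ 36·6·125·262·69 ≡ 83 (mod 409)
203^2 = 41209 ≡ 309
203^4 ≡ 309^2 = 95481 ≡ 184
203^8 ≡ 184^2 = 33856 ≡ 318
203^16 ≡ 318^2 = 101124 ≡ 101
203^32 ≡ 101^2 = 10201 ≡ 385
203^64 ≡ 385^2 = 148225 ≡ 167
203^128 ≡ 167^2 = 27889 ≡ 77
250 = 128 + 64 + 32 + 16 + 8 + 2, so 203^250 ≡ 77·167·385·101·318·309 ≡ 286 (mod 409)
83·286 = 23738 ≡ 16 (mod 409)
179 ≠ 16, so verification fails.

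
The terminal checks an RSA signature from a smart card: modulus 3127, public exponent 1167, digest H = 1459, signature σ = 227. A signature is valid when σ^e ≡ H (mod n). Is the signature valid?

valid

σ^2 ≡ 227^2 = 51529 ≡ 1497
σ^4 ≡ 1497^2 = 2241009 ≡ 2077
σ^8 ≡ 2077^2 = 4313929 ≡ 1796
σ^16 ≡ 1796^2 = 3225616 ≡ 1679
σ^32 ≡ 1679^2 = 2819041 ≡ 1614
σ^64 ≡ 1614^2 = 2604996 ≡ 205
σ^128 ≡ 205^2 = 42025 ≡ 1374
σ^256 ≡ 1374^2 = 1887876 ≡ 2295
σ^512 ≡ 2295^2 = 5267025 ≡ 1157
σ^1024 ≡ 1157^2 = 1338649 ≡ 293
1167 = 1024 + 128 + 8 + 4 + 2 + 1, so σ^1167 ≡ 293·1374·1796·2077·1497·227 ≡ 1459 (mod 3127)
σ^1167 mod 3127 = 1459 matches H.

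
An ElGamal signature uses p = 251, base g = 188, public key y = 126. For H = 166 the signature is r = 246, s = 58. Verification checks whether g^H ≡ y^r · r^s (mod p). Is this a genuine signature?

genuine

Left side g^H mod p:
Squares mod 251: 188^1≡188, 188^2≡204, 188^4≡201, 188^8≡241, 188^16≡100, 188^32≡211, 188^64≡94, 188^128≡51
166 = 128 + 32 + 4 + 2, so 188^166 ≡ 51·211·201·204 ≡ 100 (mod 251)
Right side y^r · r^s mod p:
Squares mod 251: 126^1≡126, 126^2≡63, 126^4≡204, 126^8≡201, 126^16≡241, 126^32≡100, 126^64≡211, 126^128≡94
246 = 128 + 64 + 32 + 16 + 4 + 2, so 126^246 ≡ 94·211·100·241·204·63 ≡ 16 (mod 251)
Squares mod 251: 246^1≡246, 246^2≡25, 246^4≡123, 246^8≡69, 246^16≡243, 246^32≡64
58 = 32 + 16 + 8 + 2, so 246^58 ≡ 64·243·69·25 ≡ 69 (mod 251)
16·69 = 1104 ≡ 100 (mod 251)
100 ≡ 100 (mod 251), so the signature is genuine.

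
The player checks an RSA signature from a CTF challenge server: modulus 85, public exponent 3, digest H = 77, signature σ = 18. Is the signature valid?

invalid

σ^2 ≡ 18^2 = 324 ≡ 69
3 = 2 + 1, so σ^3 ≡ 69·18 ≡ 52 (mod 85)
The recovered value 52 does not match the digest 77.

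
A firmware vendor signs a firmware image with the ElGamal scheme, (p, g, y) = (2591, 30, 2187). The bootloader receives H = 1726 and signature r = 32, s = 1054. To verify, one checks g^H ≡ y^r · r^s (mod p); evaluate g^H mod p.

Squares mod 2591: 30^1≡30, 30^2≡900, 30^4≡1608, 30^8≡2437, 30^16≡397, 30^32≡2149, 30^64≡1039, 30^128≡1665, 30^256≡2446, 30^512≡297, 30^1024≡115
1726 = 1024 + 512 + 128 + 32 + 16 + 8 + 4 + 2, so 30^1726 ≡ 115·297·1665·2149·397·2437·1608·900 ≡ 923 (mod 2591)

923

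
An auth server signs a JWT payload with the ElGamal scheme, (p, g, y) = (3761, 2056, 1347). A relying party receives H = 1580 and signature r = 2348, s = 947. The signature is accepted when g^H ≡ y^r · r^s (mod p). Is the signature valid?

Left side g^H mod p:
Squares mod 3761: 2056^1≡2056, 2056^2≡3533, 2056^4≡3091, 2056^8≡1341, 2056^16≡523, 2056^32≡2737, 2056^64≡3018, 2056^128≡2943, 2056^256≡3427, 2056^512≡2487, 2056^1024≡2085
1580 = 1024 + 512 + 32 + 8 + 4, so 2056^1580 ≡ 2085·2487·2737·1341·3091 ≡ 754 (mod 3761)
Right side y^r · r^s mod p:
Squares mod 3761: 1347^1≡1347, 1347^2≡1607, 1347^4≡2403, 1347^8≡1274, 1347^16≡2085, 1347^32≡3270, 1347^64≡377, 1347^128≡2972, 1347^256≡1956, 1347^512≡999, 1347^1024≡1336, 1347^2048≡2182
2348 = 2048 + 256 + 32 + 8 + 4, so 1347^2348 ≡ 2182·1956·3270·1274·2403 ≡ 128 (mod 3761)
Squares mod 3761: 2348^1≡2348, 2348^2≡3239, 2348^4≡1692, 2348^8≡743, 2348^16≡2943, 2348^32≡3427, 2348^64≡2487, 2348^128≡2085, 2348^256≡3270, 2348^512≡377
947 = 512 + 256 + 128 + 32 + 16 + 2 + 1, so 2348^947 ≡ 377·3270·2085·3427·2943·3239·2348 ≡ 3478 (mod 3761)
128·3478 = 445184 ≡ 1386 (mod 3761)
754 ≠ 1386, so verification fails.

invalid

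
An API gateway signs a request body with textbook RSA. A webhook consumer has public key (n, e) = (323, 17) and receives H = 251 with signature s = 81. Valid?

s^2 ≡ 81^2 = 6561 ≡ 101
s^4 ≡ 101^2 = 10201 ≡ 188
s^8 ≡ 188^2 = 35344 ≡ 137
s^16 ≡ 137^2 = 18769 ≡ 35
17 = 16 + 1, so s^17 ≡ 35·81 ≡ 251 (mod 323)
Since 251 equals the digest 251, verification succeeds.

yes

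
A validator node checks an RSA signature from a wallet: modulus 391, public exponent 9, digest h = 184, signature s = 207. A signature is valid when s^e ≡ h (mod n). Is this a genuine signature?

genuine

s^2 ≡ 207^2 = 42849 ≡ 230
s^4 ≡ 230^2 = 52900 ≡ 115
s^8 ≡ 115^2 = 13225 ≡ 322
9 = 8 + 1, so s^9 ≡ 322·207 ≡ 184 (mod 391)
Since 184 equals the digest 184, verification succeeds.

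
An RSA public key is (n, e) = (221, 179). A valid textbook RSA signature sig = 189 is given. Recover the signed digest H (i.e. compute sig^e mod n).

93

Squares mod 221: sig^1≡189, sig^2≡140, sig^4≡152, sig^8≡120, sig^16≡35, sig^32≡120, sig^64≡35, sig^128≡120
179 = 128 + 32 + 16 + 2 + 1, so sig^179 ≡ 120·120·35·140·189 ≡ 93 (mod 221)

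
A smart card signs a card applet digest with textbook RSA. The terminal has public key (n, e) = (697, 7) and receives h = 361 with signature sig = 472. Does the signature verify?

sig^2 ≡ 472^2 = 222784 ≡ 441
sig^4 ≡ 441^2 = 194481 ≡ 18
7 = 4 + 2 + 1, so sig^7 ≡ 18·441·472 ≡ 361 (mod 697)
Since 361 equals the digest 361, verification succeeds.

verifies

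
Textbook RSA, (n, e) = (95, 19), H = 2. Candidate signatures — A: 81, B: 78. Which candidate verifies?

B

Candidate A: 81^2 = 6561 ≡ 6; 81^4 ≡ 6^2 = 36; 81^8 ≡ 36^2 = 1296 ≡ 61; 81^16 ≡ 61^2 = 3721 ≡ 16; 19 = 16 + 2 + 1, so 81^19 ≡ 16·6·81 ≡ 81 (mod 95)
Candidate B: 78^2 = 6084 ≡ 4; 78^4 ≡ 4^2 = 16; 78^8 ≡ 16^2 = 256 ≡ 66; 78^16 ≡ 66^2 = 4356 ≡ 81; 19 = 16 + 2 + 1, so 78^19 ≡ 81·4·78 ≡ 2 (mod 95)
  → matches H = 2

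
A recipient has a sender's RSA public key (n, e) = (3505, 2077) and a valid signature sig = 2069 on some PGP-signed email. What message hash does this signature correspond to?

244

Squares mod 3505: sig^1≡2069, sig^2≡1156, sig^4≡931, sig^8≡1026, sig^16≡1176, sig^32≡2006, sig^64≡296, sig^128≡3496, sig^256≡81, sig^512≡3056, sig^1024≡1816, sig^2048≡3156
2077 = 2048 + 16 + 8 + 4 + 1, so sig^2077 ≡ 3156·1176·1026·931·2069 ≡ 244 (mod 3505)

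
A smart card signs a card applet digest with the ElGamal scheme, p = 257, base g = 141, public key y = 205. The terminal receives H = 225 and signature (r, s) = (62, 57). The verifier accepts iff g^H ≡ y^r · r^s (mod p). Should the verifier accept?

accept

Left side g^H mod p:
141^225 mod 257 = 57
Right side y^r · r^s mod p:
205^62 mod 257 = 140
62^57 mod 257 = 72
140·72 = 10080 ≡ 57 (mod 257)
57 ≡ 57 (mod 257), so the signature is genuine.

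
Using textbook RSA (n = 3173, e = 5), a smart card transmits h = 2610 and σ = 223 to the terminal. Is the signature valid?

invalid

σ^2 ≡ 223^2 = 49729 ≡ 2134
σ^4 ≡ 2134^2 = 4553956 ≡ 701
5 = 4 + 1, so σ^5 ≡ 701·223 ≡ 846 (mod 3173)
σ^5 mod 3173 = 846, but h = 2610.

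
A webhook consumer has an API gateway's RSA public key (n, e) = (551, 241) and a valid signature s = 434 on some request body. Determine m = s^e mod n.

492

Squares mod 551: s^1≡434, s^2≡465, s^4≡233, s^8≡291, s^16≡378, s^32≡175, s^64≡320, s^128≡465
241 = 128 + 64 + 32 + 16 + 1, so s^241 ≡ 465·320·175·378·434 ≡ 492 (mod 551)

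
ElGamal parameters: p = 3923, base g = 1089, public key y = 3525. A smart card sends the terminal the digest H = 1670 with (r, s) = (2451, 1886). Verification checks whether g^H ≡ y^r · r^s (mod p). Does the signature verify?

Left side g^H mod p:
Squares mod 3923: 1089^1≡1089, 1089^2≡1175, 1089^4≡3652, 1089^8≡2827, 1089^16≡778, 1089^32≡1142, 1089^64≡1728, 1089^128≡581, 1089^256≡183, 1089^512≡2105, 1089^1024≡1958
1670 = 1024 + 512 + 128 + 4 + 2, so 1089^1670 ≡ 1958·2105·581·3652·1175 ≡ 1995 (mod 3923)
Right side y^r · r^s mod p:
Squares mod 3923: 3525^1≡3525, 3525^2≡1484, 3525^4≡1453, 3525^8≡635, 3525^16≡3079, 3525^32≡2273, 3525^64≡3861, 3525^128≡3844, 3525^256≡2318, 3525^512≡2537, 3525^1024≡2649, 3525^2048≡2877
2451 = 2048 + 256 + 128 + 16 + 2 + 1, so 3525^2451 ≡ 2877·2318·3844·3079·1484·3525 ≡ 2258 (mod 3923)
Squares mod 3923: 2451^1≡2451, 2451^2≡1288, 2451^4≡3438, 2451^8≡3768, 2451^16≡487, 2451^32≡1789, 2451^64≡3276, 2451^128≡2771, 2451^256≡1130, 2451^512≡1925, 2451^1024≡2313
1886 = 1024 + 512 + 256 + 64 + 16 + 8 + 4 + 2, so 2451^1886 ≡ 2313·1925·1130·3276·487·3768·3438·1288 ≡ 1470 (mod 3923)
2258·1470 = 3319260 ≡ 402 (mod 3923)
1995 ≠ 402, so verification fails.

does not verify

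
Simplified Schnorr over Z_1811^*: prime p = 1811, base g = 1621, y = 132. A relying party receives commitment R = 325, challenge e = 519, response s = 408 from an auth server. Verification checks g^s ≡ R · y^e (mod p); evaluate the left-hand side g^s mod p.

1310

1621^2 = 2627641 ≡ 1691
1621^4 ≡ 1691^2 = 2859481 ≡ 1723
1621^8 ≡ 1723^2 = 2968729 ≡ 500
1621^16 ≡ 500^2 = 250000 ≡ 82
1621^32 ≡ 82^2 = 6724 ≡ 1291
1621^64 ≡ 1291^2 = 1666681 ≡ 561
1621^128 ≡ 561^2 = 314721 ≡ 1418
1621^256 ≡ 1418^2 = 2010724 ≡ 514
408 = 256 + 128 + 16 + 8, so 1621^408 ≡ 514·1418·82·500 ≡ 1310 (mod 1811)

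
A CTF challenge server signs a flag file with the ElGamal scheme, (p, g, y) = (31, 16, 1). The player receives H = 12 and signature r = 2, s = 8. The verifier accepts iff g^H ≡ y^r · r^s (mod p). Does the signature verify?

verifies

Left side g^H mod p:
16^2 = 256 ≡ 8
16^4 ≡ 8^2 = 64 ≡ 2
16^8 ≡ 2^2 = 4
12 = 8 + 4, so 16^12 ≡ 4·2 ≡ 8 (mod 31)
Right side y^r · r^s mod p:
1^2 = 1
2^2 = 4
2^4 ≡ 4^2 = 16
2^8 ≡ 16^2 = 256 ≡ 8
1·8 = 8 ≡ 8 (mod 31)
8 ≡ 8 (mod 31), so the signature is genuine.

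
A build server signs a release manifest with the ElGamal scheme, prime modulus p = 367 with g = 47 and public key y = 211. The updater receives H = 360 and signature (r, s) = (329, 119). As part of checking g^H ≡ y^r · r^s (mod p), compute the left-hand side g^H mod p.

47^2 = 2209 ≡ 7
47^4 ≡ 7^2 = 49
47^8 ≡ 49^2 = 2401 ≡ 199
47^16 ≡ 199^2 = 39601 ≡ 332
47^32 ≡ 332^2 = 110224 ≡ 124
47^64 ≡ 124^2 = 15376 ≡ 329
47^128 ≡ 329^2 = 108241 ≡ 343
47^256 ≡ 343^2 = 117649 ≡ 209
360 = 256 + 64 + 32 + 8, so 47^360 ≡ 209·329·124·199 ≡ 107 (mod 367)

107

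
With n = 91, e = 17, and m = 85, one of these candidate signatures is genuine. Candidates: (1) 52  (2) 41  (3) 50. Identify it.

3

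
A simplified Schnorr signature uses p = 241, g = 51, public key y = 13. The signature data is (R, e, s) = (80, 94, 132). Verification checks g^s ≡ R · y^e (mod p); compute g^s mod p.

25

51^2 = 2601 ≡ 191
51^4 ≡ 191^2 = 36481 ≡ 90
51^8 ≡ 90^2 = 8100 ≡ 147
51^16 ≡ 147^2 = 21609 ≡ 160
51^32 ≡ 160^2 = 25600 ≡ 54
51^64 ≡ 54^2 = 2916 ≡ 24
51^128 ≡ 24^2 = 576 ≡ 94
132 = 128 + 4, so 51^132 ≡ 94·90 ≡ 25 (mod 241)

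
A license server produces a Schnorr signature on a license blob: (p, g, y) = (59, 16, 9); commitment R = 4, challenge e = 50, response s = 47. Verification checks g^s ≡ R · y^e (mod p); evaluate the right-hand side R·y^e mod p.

41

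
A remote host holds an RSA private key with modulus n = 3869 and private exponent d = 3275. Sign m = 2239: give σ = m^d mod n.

3653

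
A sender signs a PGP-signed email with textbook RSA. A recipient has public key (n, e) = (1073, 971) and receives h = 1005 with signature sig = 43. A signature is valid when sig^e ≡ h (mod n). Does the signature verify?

Squares mod 1073: sig^1≡43, sig^2≡776, sig^4≡223, sig^8≡371, sig^16≡297, sig^32≡223, sig^64≡371, sig^128≡297, sig^256≡223, sig^512≡371
971 = 512 + 256 + 128 + 64 + 8 + 2 + 1, so sig^971 ≡ 371·223·297·371·371·776·43 ≡ 68 (mod 1073)
sig^971 mod 1073 = 68, but h = 1005.

does not verify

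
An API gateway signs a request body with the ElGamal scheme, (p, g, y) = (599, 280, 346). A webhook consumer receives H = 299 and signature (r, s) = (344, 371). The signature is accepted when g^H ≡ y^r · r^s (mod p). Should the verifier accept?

Left side g^H mod p:
Squares mod 599: 280^1≡280, 280^2≡530, 280^4≡568, 280^8≡362, 280^16≡462, 280^32≡200, 280^64≡466, 280^128≡318, 280^256≡492
299 = 256 + 32 + 8 + 2 + 1, so 280^299 ≡ 492·200·362·530·280 ≡ 598 (mod 599)
Right side y^r · r^s mod p:
Squares mod 599: 346^1≡346, 346^2≡515, 346^4≡467, 346^8≡53, 346^16≡413, 346^32≡453, 346^64≡351, 346^128≡406, 346^256≡111
344 = 256 + 64 + 16 + 8, so 346^344 ≡ 111·351·413·53 ≡ 64 (mod 599)
Squares mod 599: 344^1≡344, 344^2≡333, 344^4≡74, 344^8≡85, 344^16≡37, 344^32≡171, 344^64≡489, 344^128≡120, 344^256≡24
371 = 256 + 64 + 32 + 16 + 2 + 1, so 344^371 ≡ 24·489·171·37·333·344 ≡ 365 (mod 599)
64·365 = 23360 ≡ 598 (mod 599)
598 ≡ 598 (mod 599), so the signature is genuine.

accept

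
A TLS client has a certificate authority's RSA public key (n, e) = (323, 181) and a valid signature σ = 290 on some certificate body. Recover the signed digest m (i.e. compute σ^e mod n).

290

σ^2 ≡ 290^2 = 84100 ≡ 120
σ^4 ≡ 120^2 = 14400 ≡ 188
σ^8 ≡ 188^2 = 35344 ≡ 137
σ^16 ≡ 137^2 = 18769 ≡ 35
σ^32 ≡ 35^2 = 1225 ≡ 256
σ^64 ≡ 256^2 = 65536 ≡ 290
σ^128 ≡ 290^2 = 84100 ≡ 120
181 = 128 + 32 + 16 + 4 + 1, so σ^181 ≡ 120·256·35·188·290 ≡ 290 (mod 323)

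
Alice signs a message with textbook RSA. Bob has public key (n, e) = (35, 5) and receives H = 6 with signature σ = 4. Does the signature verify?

does not verify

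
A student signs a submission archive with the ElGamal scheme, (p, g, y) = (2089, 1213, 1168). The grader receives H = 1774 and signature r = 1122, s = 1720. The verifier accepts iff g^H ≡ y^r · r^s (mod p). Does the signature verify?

Left side g^H mod p:
1213^2 = 1471369 ≡ 713
1213^4 ≡ 713^2 = 508369 ≡ 742
1213^8 ≡ 742^2 = 550564 ≡ 1157
1213^16 ≡ 1157^2 = 1338649 ≡ 1689
1213^32 ≡ 1689^2 = 2852721 ≡ 1236
1213^64 ≡ 1236^2 = 1527696 ≡ 637
1213^128 ≡ 637^2 = 405769 ≡ 503
1213^256 ≡ 503^2 = 253009 ≡ 240
1213^512 ≡ 240^2 = 57600 ≡ 1197
1213^1024 ≡ 1197^2 = 1432809 ≡ 1844
1774 = 1024 + 512 + 128 + 64 + 32 + 8 + 4 + 2, so 1213^1774 ≡ 1844·1197·503·637·1236·1157·742·713 ≡ 405 (mod 2089)
Right side y^r · r^s mod p:
1168^2 = 1364224 ≡ 107
1168^4 ≡ 107^2 = 11449 ≡ 1004
1168^8 ≡ 1004^2 = 1008016 ≡ 1118
1168^16 ≡ 1118^2 = 1249924 ≡ 702
1168^32 ≡ 702^2 = 492804 ≡ 1889
1168^64 ≡ 1889^2 = 3568321 ≡ 309
1168^128 ≡ 309^2 = 95481 ≡ 1476
1168^256 ≡ 1476^2 = 2178576 ≡ 1838
1168^512 ≡ 1838^2 = 3378244 ≡ 331
1168^1024 ≡ 331^2 = 109561 ≡ 933
1122 = 1024 + 64 + 32 + 2, so 1168^1122 ≡ 933·309·1889·107 ≡ 706 (mod 2089)
1122^2 = 1258884 ≡ 1306
1122^4 ≡ 1306^2 = 1705636 ≡ 1012
1122^8 ≡ 1012^2 = 1024144 ≡ 534
1122^16 ≡ 534^2 = 285156 ≡ 1052
1122^32 ≡ 1052^2 = 1106704 ≡ 1623
1122^64 ≡ 1623^2 = 2634129 ≡ 1989
1122^128 ≡ 1989^2 = 3956121 ≡ 1644
1122^256 ≡ 1644^2 = 2702736 ≡ 1659
1122^512 ≡ 1659^2 = 2752281 ≡ 1068
1122^1024 ≡ 1068^2 = 1140624 ≡ 30
1720 = 1024 + 512 + 128 + 32 + 16 + 8, so 1122^1720 ≡ 30·1068·1644·1623·1052·534 ≡ 258 (mod 2089)
706·258 = 182148 ≡ 405 (mod 2089)
405 ≡ 405 (mod 2089), so the signature is genuine.

verifies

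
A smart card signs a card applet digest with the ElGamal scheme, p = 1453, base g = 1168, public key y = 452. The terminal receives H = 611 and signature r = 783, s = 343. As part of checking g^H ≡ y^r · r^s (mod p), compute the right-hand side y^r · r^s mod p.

452^2 = 204304 ≡ 884
452^4 ≡ 884^2 = 781456 ≡ 1195
452^8 ≡ 1195^2 = 1428025 ≡ 1179
452^16 ≡ 1179^2 = 1390041 ≡ 973
452^32 ≡ 973^2 = 946729 ≡ 826
452^64 ≡ 826^2 = 682276 ≡ 819
452^128 ≡ 819^2 = 670761 ≡ 928
452^256 ≡ 928^2 = 861184 ≡ 1008
452^512 ≡ 1008^2 = 1016064 ≡ 417
783 = 512 + 256 + 8 + 4 + 2 + 1, so 452^783 ≡ 417·1008·1179·1195·884·452 ≡ 558 (mod 1453)
783^2 = 613089 ≡ 1376
783^4 ≡ 1376^2 = 1893376 ≡ 117
783^8 ≡ 117^2 = 13689 ≡ 612
783^16 ≡ 612^2 = 374544 ≡ 1123
783^32 ≡ 1123^2 = 1261129 ≡ 1378
783^64 ≡ 1378^2 = 1898884 ≡ 1266
783^128 ≡ 1266^2 = 1602756 ≡ 97
783^256 ≡ 97^2 = 9409 ≡ 691
343 = 256 + 64 + 16 + 4 + 2 + 1, so 783^343 ≡ 691·1266·1123·117·1376·783 ≡ 411 (mod 1453)
y^r · r^s ≡ 558·411 = 229338 ≡ 1217 (mod 1453)

1217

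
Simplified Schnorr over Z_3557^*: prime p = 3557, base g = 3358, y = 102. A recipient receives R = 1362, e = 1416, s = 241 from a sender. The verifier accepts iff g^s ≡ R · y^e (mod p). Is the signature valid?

g^s mod p:
Squares mod 3557: 3358^1≡3358, 3358^2≡474, 3358^4≡585, 3358^8≡753, 3358^16≡1446, 3358^32≡2957, 3358^64≡743, 3358^128≡714
241 = 128 + 64 + 32 + 16 + 1, so 3358^241 ≡ 714·743·2957·1446·3358 ≡ 819 (mod 3557)
R · y^e mod p:
Squares mod 3557: 102^1≡102, 102^2≡3290, 102^4≡149, 102^8≡859, 102^16≡1582, 102^32≡2153, 102^64≡638, 102^128≡1546, 102^256≡3369, 102^512≡3331, 102^1024≡1278
1416 = 1024 + 256 + 128 + 8, so 102^1416 ≡ 1278·3369·1546·859 ≡ 3017 (mod 3557)
1362·3017 = 4109154 ≡ 819 (mod 3557)
819 ≡ 819 (mod 3557); signature holds.

valid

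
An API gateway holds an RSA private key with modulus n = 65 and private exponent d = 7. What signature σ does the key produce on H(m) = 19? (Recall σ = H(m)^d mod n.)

59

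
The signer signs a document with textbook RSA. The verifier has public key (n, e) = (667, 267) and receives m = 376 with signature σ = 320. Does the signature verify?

does not verify

σ^2 ≡ 320^2 = 102400 ≡ 349
σ^4 ≡ 349^2 = 121801 ≡ 407
σ^8 ≡ 407^2 = 165649 ≡ 233
σ^16 ≡ 233^2 = 54289 ≡ 262
σ^32 ≡ 262^2 = 68644 ≡ 610
σ^64 ≡ 610^2 = 372100 ≡ 581
σ^128 ≡ 581^2 = 337561 ≡ 59
σ^256 ≡ 59^2 = 3481 ≡ 146
267 = 256 + 8 + 2 + 1, so σ^267 ≡ 146·233·349·320 ≡ 291 (mod 667)
The recovered value 291 does not match the digest 376.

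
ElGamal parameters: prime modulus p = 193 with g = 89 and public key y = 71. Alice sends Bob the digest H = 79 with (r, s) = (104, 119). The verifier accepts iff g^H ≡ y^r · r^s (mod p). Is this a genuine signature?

Left side g^H mod p:
Squares mod 193: 89^1≡89, 89^2≡8, 89^4≡64, 89^8≡43, 89^16≡112, 89^32≡192, 89^64≡1
79 = 64 + 8 + 4 + 2 + 1, so 89^79 ≡ 1·43·64·8·89 ≡ 88 (mod 193)
Right side y^r · r^s mod p:
Squares mod 193: 71^1≡71, 71^2≡23, 71^4≡143, 71^8≡184, 71^16≡81, 71^32≡192, 71^64≡1
104 = 64 + 32 + 8, so 71^104 ≡ 1·192·184 ≡ 9 (mod 193)
Squares mod 193: 104^1≡104, 104^2≡8, 104^4≡64, 104^8≡43, 104^16≡112, 104^32≡192, 104^64≡1
119 = 64 + 32 + 16 + 4 + 2 + 1, so 104^119 ≡ 1·192·112·64·8·104 ≡ 117 (mod 193)
9·117 = 1053 ≡ 88 (mod 193)
88 ≡ 88 (mod 193), so the signature is genuine.

genuine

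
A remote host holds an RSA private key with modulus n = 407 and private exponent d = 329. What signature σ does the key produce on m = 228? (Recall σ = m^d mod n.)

m^2 ≡ 228^2 = 51984 ≡ 295
m^4 ≡ 295^2 = 87025 ≡ 334
m^8 ≡ 334^2 = 111556 ≡ 38
m^16 ≡ 38^2 = 1444 ≡ 223
m^32 ≡ 223^2 = 49729 ≡ 75
m^64 ≡ 75^2 = 5625 ≡ 334
m^128 ≡ 334^2 = 111556 ≡ 38
m^256 ≡ 38^2 = 1444 ≡ 223
329 = 256 + 64 + 8 + 1, so m^329 ≡ 223·334·38·228 ≡ 117 (mod 407)

117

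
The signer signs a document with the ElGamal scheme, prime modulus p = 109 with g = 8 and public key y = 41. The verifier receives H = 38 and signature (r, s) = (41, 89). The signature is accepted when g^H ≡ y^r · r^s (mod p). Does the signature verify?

verifies

Left side g^H mod p:
8^38 mod 109 = 64
Right side y^r · r^s mod p:
41^41 mod 109 = 101
41^89 mod 109 = 101
101·101 = 10201 ≡ 64 (mod 109)
64 ≡ 64 (mod 109), so the signature is genuine.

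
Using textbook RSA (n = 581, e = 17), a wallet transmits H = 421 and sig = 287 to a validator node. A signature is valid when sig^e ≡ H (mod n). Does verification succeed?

sig^17 mod 581 = 441
The recovered value 441 does not match the digest 421.

fails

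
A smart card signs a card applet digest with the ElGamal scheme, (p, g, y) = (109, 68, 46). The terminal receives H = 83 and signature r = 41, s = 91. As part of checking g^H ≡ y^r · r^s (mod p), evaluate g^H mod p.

Squares mod 109: 68^1≡68, 68^2≡46, 68^4≡45, 68^8≡63, 68^16≡45, 68^32≡63, 68^64≡45
83 = 64 + 16 + 2 + 1, so 68^83 ≡ 45·45·46·68 ≡ 101 (mod 109)

101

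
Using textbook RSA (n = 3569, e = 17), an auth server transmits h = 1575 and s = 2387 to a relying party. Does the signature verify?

s^17 mod 3569 = 1575
Since 1575 equals the digest 1575, verification succeeds.

verifies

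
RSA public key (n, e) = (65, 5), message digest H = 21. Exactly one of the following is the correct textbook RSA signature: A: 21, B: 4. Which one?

Candidate A: 21^2 = 441 ≡ 51; 21^4 ≡ 51^2 = 2601 ≡ 1; 5 = 4 + 1, so 21^5 ≡ 1·21 ≡ 21 (mod 65)
  → matches H = 21
Candidate B: 4^2 = 16; 4^4 ≡ 16^2 = 256 ≡ 61; 5 = 4 + 1, so 4^5 ≡ 61·4 ≡ 49 (mod 65)

A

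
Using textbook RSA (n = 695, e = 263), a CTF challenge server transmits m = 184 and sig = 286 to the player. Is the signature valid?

Squares mod 695: sig^1≡286, sig^2≡481, sig^4≡621, sig^8≡611, sig^16≡106, sig^32≡116, sig^64≡251, sig^128≡451, sig^256≡461
263 = 256 + 4 + 2 + 1, so sig^263 ≡ 461·621·481·286 ≡ 511 (mod 695)
511 ≠ 184, so verification fails.

invalid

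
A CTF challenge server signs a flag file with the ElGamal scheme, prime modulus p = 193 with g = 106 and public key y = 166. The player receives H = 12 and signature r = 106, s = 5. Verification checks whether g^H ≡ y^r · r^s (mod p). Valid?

Left side g^H mod p:
106^2 = 11236 ≡ 42
106^4 ≡ 42^2 = 1764 ≡ 27
106^8 ≡ 27^2 = 729 ≡ 150
12 = 8 + 4, so 106^12 ≡ 150·27 ≡ 190 (mod 193)
Right side y^r · r^s mod p:
166^2 = 27556 ≡ 150
166^4 ≡ 150^2 = 22500 ≡ 112
166^8 ≡ 112^2 = 12544 ≡ 192
166^16 ≡ 192^2 = 36864 ≡ 1
166^32 ≡ 1^2 = 1
166^64 ≡ 1^2 = 1
106 = 64 + 32 + 8 + 2, so 166^106 ≡ 1·1·192·150 ≡ 43 (mod 193)
106^2 = 11236 ≡ 42
106^4 ≡ 42^2 = 1764 ≡ 27
5 = 4 + 1, so 106^5 ≡ 27·106 ≡ 160 (mod 193)
43·160 = 6880 ≡ 125 (mod 193)
190 ≠ 125, so verification fails.

no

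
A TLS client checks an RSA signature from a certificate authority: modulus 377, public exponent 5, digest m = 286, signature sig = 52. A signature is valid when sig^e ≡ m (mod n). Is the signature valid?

Squares mod 377: sig^1≡52, sig^2≡65, sig^4≡78
5 = 4 + 1, so sig^5 ≡ 78·52 ≡ 286 (mod 377)
sig^5 mod 377 = 286 matches m.

valid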